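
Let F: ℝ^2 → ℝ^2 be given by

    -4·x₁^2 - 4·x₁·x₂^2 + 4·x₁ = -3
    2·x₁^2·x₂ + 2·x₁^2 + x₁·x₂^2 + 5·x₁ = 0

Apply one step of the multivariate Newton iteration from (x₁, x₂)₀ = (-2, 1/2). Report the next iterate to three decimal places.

At (-2, 1/2): F = (-19.000, 1.500).
Jacobian J = [[-8·x₁ - 4·x₂^2 + 4, -8·x₁·x₂], [4·x₁·x₂ + 4·x₁ + x₂^2 + 5, 2·x₁^2 + 2·x₁·x₂]].
At the point, J = [[19.000, 8.000], [-6.750, 6.000]] (det J = 168.000).
Solving J·Δ = −F gives Δ = (0.750, 0.594).
Then the next iterate is (x₁, x₂)₁ = (-1.250, 1.094).

(-1.250, 1.094)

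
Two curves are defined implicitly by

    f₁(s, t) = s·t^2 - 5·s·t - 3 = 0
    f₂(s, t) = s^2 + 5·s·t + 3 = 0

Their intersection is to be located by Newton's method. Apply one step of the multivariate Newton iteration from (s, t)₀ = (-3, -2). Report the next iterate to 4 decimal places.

(-0.9324, -1.4054)

At (-3, -2): F = (-45.0000, 42.0000).
Jacobian J = [[t^2 - 5·t, 2·s·t - 5·s], [2·s + 5·t, 5·s]].
At the point, J = [[14.0000, 27.0000], [-16.0000, -15.0000]] (det J = 222.0000).
Solving J·Δ = −F gives Δ = (2.0676, 0.5946).
Then the next iterate is (s, t)₁ = (-0.9324, -1.4054).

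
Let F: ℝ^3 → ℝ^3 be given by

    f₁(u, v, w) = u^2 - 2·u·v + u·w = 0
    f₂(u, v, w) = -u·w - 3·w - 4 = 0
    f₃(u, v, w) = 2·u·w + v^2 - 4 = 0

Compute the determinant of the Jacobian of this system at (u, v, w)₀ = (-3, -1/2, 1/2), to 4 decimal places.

-19.5000

J = [[2·u - 2·v + w, -2·u, u], [-w, 0, -u - 3], [2·w, 2·v, 2·u]].
At the point, J = [[-4.5000, 6.0000, -3.0000], [-0.5000, 0.0000, 0.0000], [1.0000, -1.0000, -6.0000]].
det J = -19.5000.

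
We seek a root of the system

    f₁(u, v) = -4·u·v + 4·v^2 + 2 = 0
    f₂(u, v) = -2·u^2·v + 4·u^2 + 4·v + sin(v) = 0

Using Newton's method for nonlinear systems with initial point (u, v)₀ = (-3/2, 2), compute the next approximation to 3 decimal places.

(28.993, 11.725)

At (-3/2, 2): F = (30.000, 8.90930).
Jacobian J = [[-4·v, -4·u + 8·v], [-4·u·v + 8·u, -2·u^2 + cos(v) + 4]].
At the point, J = [[-8.000, 22.000], [0.000, -0.91615]] (det J = 7.32917).
Solving J·Δ = −F gives Δ = (30.493, 9.725).
Then the next iterate is (u, v)₁ = (28.993, 11.725).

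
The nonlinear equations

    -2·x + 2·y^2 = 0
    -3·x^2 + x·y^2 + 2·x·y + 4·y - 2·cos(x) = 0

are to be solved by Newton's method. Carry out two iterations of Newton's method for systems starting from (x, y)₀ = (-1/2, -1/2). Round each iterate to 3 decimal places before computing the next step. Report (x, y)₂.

At (-1/2, -1/2): F = (1.500, -4.13017).
Jacobian J = [[-2, 4·y], [-6·x + y^2 + 2·y + 2·sin(x), 2·x·y + 2·x + 4]].
At the point, J = [[-2.000, -2.000], [1.29115, 3.500]] (det J = -4.41770).
Solving J·Δ = −F gives Δ = (-0.681, 1.431).
Then the next iterate is (x, y)₁ = (-1.181, 0.931).
Round to (-1.181, 0.931) and repeat: F = (4.09552, -4.44295), J = [[-2.000, 3.724], [7.96479, -0.56102]].
Δ = (0.499, -0.832), so (x, y)₂ = (-0.682, 0.099).

(-0.682, 0.099)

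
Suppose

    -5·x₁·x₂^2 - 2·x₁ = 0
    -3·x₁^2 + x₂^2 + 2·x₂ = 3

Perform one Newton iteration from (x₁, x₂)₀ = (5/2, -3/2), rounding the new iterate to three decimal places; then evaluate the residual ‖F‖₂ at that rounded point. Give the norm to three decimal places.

10.887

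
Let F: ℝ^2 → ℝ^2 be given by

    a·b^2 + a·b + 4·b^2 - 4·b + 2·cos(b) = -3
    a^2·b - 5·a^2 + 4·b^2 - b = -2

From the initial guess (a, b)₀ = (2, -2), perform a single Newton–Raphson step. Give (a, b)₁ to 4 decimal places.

At (2, -2): F = (30.167706, -8.0000).
Jacobian J = [[b^2 + b, 2·a·b + a + 8·b - 2·sin(b) - 4], [2·a·b - 10·a, a^2 + 8·b - 1]].
At the point, J = [[2.0000, -24.181405], [-28.0000, -13.0000]] (det J = -703.079344).
Solving J·Δ = −F gives Δ = (-0.8330, 1.1787).
Then the next iterate is (a, b)₁ = (1.1670, -0.8213).

(1.1670, -0.8213)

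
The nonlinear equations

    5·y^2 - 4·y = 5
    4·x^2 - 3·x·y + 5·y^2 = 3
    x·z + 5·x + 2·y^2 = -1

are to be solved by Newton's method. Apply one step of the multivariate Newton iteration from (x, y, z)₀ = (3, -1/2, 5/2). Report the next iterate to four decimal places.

At (3, -1/2, 5/2): F = (-1.7500, 38.7500, 24.0000).
Jacobian J = [[0, 10·y - 4, 0], [8·x - 3·y, -3·x + 10·y, 0], [z + 5, 4·y, x]].
At the point, J = [[0.0000, -9.0000, 0.0000], [25.5000, -14.0000, 0.0000], [7.5000, -2.0000, 3.0000]] (det J = 688.5000).
Solving J·Δ = −F gives Δ = (-1.6264, -0.1944, -4.0637).
Then the next iterate is (x, y, z)₁ = (1.3736, -0.6944, -1.5637).

(1.3736, -0.6944, -1.5637)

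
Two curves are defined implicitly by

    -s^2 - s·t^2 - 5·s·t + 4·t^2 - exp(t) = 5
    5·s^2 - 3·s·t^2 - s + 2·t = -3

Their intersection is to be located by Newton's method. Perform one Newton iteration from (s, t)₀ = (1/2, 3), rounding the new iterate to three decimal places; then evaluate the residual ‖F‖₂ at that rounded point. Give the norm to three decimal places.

At (1/2, 3): F = (-1.33554, -3.750).
Jacobian J = [[-2·s - t^2 - 5·t, -2·s·t - 5·s + 8·t - exp(t)], [10·s - 3·t^2 - 1, -6·s·t + 2]].
At the point, J = [[-25.000, -1.58554], [-23.000, -7.000]] (det J = 138.53265).
Solving J·Δ = −F gives Δ = (-0.025, -0.455).
Then the next iterate is (s, t)₁ = (0.475, 2.545).
Re-evaluating at (0.475, 2.545): F = (-1.18171, -0.48664), so ‖F‖₂ = 1.278.

1.278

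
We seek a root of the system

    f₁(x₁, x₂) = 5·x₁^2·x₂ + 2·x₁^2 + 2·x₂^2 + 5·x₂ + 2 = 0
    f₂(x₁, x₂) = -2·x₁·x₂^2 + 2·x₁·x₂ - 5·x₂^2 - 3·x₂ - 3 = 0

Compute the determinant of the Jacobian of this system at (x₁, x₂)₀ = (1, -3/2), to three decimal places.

-190.000

J = [[10·x₁·x₂ + 4·x₁, 5·x₁^2 + 4·x₂ + 5], [-2·x₂^2 + 2·x₂, -4·x₁·x₂ + 2·x₁ - 10·x₂ - 3]].
At the point, J = [[-11.000, 4.000], [-7.500, 20.000]].
det J = -190.000.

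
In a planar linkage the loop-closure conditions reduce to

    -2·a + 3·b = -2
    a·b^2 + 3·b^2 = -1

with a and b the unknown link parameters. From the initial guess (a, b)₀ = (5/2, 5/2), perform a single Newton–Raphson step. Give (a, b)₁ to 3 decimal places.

(2.739, 1.159)

At (5/2, 5/2): F = (4.500, 35.375).
Jacobian J = [[-2, 3], [b^2, 2·a·b + 6·b]].
At the point, J = [[-2.000, 3.000], [6.250, 27.500]] (det J = -73.750).
Solving J·Δ = −F gives Δ = (0.239, -1.341).
Then the next iterate is (a, b)₁ = (2.739, 1.159).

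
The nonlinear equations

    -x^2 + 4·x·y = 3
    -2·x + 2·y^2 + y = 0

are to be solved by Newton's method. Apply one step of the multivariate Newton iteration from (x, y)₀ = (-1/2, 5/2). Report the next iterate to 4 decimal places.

At (-1/2, 5/2): F = (-8.2500, 16.0000).
Jacobian J = [[-2·x + 4·y, 4·x], [-2, 4·y + 1]].
At the point, J = [[11.0000, -2.0000], [-2.0000, 11.0000]] (det J = 117.0000).
Solving J·Δ = −F gives Δ = (0.5021, -1.3632).
Then the next iterate is (x, y)₁ = (0.0021, 1.1368).

(0.0021, 1.1368)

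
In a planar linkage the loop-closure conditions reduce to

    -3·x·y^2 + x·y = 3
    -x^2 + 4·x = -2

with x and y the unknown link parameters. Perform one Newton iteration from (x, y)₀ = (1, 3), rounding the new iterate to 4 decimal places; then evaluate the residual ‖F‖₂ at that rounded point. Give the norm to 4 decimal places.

99.6539

At (1, 3): F = (-27.0000, 5.0000).
Jacobian J = [[-3·y^2 + y, -6·x·y + x], [-2·x + 4, 0]].
At the point, J = [[-24.0000, -17.0000], [2.0000, 0.0000]] (det J = 34.0000).
Solving J·Δ = −F gives Δ = (-2.5000, 1.9412).
Then the next iterate is (x, y)₁ = (-1.5000, 4.9412).
Re-evaluating at (-1.5000, 4.9412): F = (99.457758, -6.2500), so ‖F‖₂ = 99.6539.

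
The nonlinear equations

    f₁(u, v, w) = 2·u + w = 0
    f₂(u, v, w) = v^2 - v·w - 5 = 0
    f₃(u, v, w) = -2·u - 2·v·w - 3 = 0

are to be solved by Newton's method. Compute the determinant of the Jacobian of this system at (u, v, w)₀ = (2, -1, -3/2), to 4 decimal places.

-9.0000

J = [[2, 0, 1], [0, 2·v - w, -v], [-2, -2·w, -2·v]].
At the point, J = [[2.0000, 0.0000, 1.0000], [0.0000, -0.5000, 1.0000], [-2.0000, 3.0000, 2.0000]].
det J = -9.0000.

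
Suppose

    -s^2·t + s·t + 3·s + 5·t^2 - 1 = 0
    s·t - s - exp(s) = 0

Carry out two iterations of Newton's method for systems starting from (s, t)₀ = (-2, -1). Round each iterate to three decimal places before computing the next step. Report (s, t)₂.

At (-2, -1): F = (4.000, 3.86466).
Jacobian J = [[-2·s·t + t + 3, -s^2 + s + 10·t], [t - exp(s) - 1, s]].
At the point, J = [[-2.000, -16.000], [-2.13534, -2.000]] (det J = -30.16536).
Solving J·Δ = −F gives Δ = (1.785, 0.027).
Then the next iterate is (s, t)₁ = (-0.215, -0.973).
Round to (-0.215, -0.973) and repeat: F = (3.34282, -0.38235), J = [[1.60861, -9.99123], [-2.77954, -0.215]].
Δ = (-0.161, 0.309), so (s, t)₂ = (-0.376, -0.664).

(-0.376, -0.664)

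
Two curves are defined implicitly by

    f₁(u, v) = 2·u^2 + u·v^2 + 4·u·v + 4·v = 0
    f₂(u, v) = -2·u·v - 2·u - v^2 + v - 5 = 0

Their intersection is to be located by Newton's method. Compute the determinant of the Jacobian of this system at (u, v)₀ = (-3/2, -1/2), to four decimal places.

J = [[4·u + v^2 + 4·v, 2·u·v + 4·u + 4], [-2·v - 2, -2·u - 2·v + 1]].
At the point, J = [[-7.7500, -0.5000], [-1.0000, 5.0000]].
det J = -39.2500.

-39.2500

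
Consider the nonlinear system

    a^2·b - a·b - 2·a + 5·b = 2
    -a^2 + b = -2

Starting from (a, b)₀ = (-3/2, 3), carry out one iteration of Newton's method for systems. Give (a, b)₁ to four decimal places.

(-1.4208, 0.0124)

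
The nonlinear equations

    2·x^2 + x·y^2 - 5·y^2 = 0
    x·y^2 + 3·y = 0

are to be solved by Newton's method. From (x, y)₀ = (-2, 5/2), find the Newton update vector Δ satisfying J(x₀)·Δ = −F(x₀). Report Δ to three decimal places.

(-0.326, -1.005)

At (-2, 5/2): F = (-35.750, -5.000).
Jacobian J = [[4·x + y^2, 2·x·y - 10·y], [y^2, 2·x·y + 3]].
At the point, J = [[-1.750, -35.000], [6.250, -7.000]] (det J = 231.000).
Solving J·Δ = −F gives Δ = (-0.326, -1.005).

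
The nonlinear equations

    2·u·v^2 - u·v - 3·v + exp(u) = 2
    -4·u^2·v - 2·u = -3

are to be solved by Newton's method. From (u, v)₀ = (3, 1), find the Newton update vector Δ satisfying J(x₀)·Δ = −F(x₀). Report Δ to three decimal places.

(-0.692, -0.584)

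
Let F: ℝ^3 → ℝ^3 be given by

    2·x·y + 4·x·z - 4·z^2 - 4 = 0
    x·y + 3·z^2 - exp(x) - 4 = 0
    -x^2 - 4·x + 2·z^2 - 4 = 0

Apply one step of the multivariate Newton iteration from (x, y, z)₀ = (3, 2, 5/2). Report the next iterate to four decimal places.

(5.9438, -1.4438, 6.6938)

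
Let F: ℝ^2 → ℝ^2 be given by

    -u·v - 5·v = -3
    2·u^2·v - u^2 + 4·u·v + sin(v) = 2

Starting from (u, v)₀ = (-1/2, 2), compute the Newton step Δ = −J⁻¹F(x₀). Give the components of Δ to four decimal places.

(0.3052, -1.4690)

At (-1/2, 2): F = (-6.0000, -4.340703).
Jacobian J = [[-v, -u - 5], [4·u·v - 2·u + 4·v, 2·u^2 + 4·u + cos(v)]].
At the point, J = [[-2.0000, -4.5000], [5.0000, -1.916147]] (det J = 26.332294).
Solving J·Δ = −F gives Δ = (0.3052, -1.4690).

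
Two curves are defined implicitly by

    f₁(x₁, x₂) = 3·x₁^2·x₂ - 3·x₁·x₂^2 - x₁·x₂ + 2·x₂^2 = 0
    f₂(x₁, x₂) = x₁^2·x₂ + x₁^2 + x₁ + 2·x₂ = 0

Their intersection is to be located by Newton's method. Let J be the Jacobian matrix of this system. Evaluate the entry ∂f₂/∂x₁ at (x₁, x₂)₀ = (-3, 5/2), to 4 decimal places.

∂f₂/∂x₁ = 2·x₁·x₂ + 2·x₁ + 1.
At (-3, 5/2) this is -20.0000.

-20.0000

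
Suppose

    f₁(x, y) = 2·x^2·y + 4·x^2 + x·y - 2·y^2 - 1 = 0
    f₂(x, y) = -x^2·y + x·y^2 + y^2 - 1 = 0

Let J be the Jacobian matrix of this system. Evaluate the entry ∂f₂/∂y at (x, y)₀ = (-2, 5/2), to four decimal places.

-9.0000

∂f₂/∂y = -x^2 + 2·x·y + 2·y.
At (-2, 5/2) this is -9.0000.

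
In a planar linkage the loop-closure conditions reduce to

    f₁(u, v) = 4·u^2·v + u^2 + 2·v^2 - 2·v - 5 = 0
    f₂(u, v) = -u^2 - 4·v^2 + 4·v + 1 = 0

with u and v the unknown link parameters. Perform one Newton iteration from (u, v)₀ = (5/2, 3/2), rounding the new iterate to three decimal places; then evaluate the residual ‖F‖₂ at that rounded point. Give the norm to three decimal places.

At (5/2, 3/2): F = (40.250, -8.250).
Jacobian J = [[8·u·v + 2·u, 4·u^2 + 4·v - 2], [-2·u, -8·v + 4]].
At the point, J = [[35.000, 29.000], [-5.000, -8.000]] (det J = -135.000).
Solving J·Δ = −F gives Δ = (-0.613, -0.648).
Then the next iterate is (u, v)₁ = (1.887, 0.852).
Re-evaluating at (1.887, 0.852): F = (10.44368, -2.05639), so ‖F‖₂ = 10.644.

10.644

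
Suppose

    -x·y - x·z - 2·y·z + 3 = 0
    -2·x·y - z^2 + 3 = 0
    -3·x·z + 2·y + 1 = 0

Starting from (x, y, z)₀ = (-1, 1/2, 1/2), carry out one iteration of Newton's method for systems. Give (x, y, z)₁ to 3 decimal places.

At (-1, 1/2, 1/2): F = (3.500, 3.750, 3.500).
Jacobian J = [[-y - z, -x - 2·z, -x - 2·y], [-2·y, -2·x, -2·z], [-3·z, 2, -3·x]].
At the point, J = [[-1.000, 0.000, 0.000], [-1.000, 2.000, -1.000], [-1.500, 2.000, 3.000]] (det J = -8.000).
Solving J·Δ = −F gives Δ = (3.500, 0.125, 0.500).
Then the next iterate is (x, y, z)₁ = (2.500, 0.625, 1.000).

(2.500, 0.625, 1.000)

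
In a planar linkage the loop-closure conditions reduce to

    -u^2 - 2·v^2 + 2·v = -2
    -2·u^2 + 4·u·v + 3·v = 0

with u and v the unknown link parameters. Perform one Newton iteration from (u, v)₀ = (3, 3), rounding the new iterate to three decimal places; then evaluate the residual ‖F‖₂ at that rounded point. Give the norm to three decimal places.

6.606

At (3, 3): F = (-19.000, 27.000).
Jacobian J = [[-2·u, -4·v + 2], [-4·u + 4·v, 4·u + 3]].
At the point, J = [[-6.000, -10.000], [0.000, 15.000]] (det J = -90.000).
Solving J·Δ = −F gives Δ = (-0.167, -1.800).
Then the next iterate is (u, v)₁ = (2.833, 1.200).
Re-evaluating at (2.833, 1.200): F = (-6.50589, 1.14662), so ‖F‖₂ = 6.606.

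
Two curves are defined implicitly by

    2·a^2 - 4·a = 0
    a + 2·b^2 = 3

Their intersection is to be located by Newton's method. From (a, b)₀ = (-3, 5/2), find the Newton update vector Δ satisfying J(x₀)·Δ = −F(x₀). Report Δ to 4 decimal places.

(1.8750, -0.8375)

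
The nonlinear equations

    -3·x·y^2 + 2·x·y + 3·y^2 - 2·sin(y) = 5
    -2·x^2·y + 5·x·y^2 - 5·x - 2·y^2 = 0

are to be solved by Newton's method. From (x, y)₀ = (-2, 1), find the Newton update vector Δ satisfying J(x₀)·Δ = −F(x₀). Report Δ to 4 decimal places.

(2.5653, 0.3288)

At (-2, 1): F = (-1.682942, -10.0000).
Jacobian J = [[-3·y^2 + 2·y, -6·x·y + 2·x + 6·y - 2·cos(y)], [-4·x·y + 5·y^2 - 5, -2·x^2 + 10·x·y - 4·y]].
At the point, J = [[-1.0000, 12.919395], [8.0000, -32.0000]] (det J = -71.355163).
Solving J·Δ = −F gives Δ = (2.5653, 0.3288).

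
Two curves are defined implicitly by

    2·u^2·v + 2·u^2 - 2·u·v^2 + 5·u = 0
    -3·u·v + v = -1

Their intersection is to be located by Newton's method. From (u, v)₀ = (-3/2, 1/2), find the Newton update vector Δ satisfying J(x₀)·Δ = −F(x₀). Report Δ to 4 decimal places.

(-2.0833, -1.2500)

At (-3/2, 1/2): F = (0.0000, 3.7500).
Jacobian J = [[4·u·v + 4·u - 2·v^2 + 5, 2·u^2 - 4·u·v], [-3·v, -3·u + 1]].
At the point, J = [[-4.5000, 7.5000], [-1.5000, 5.5000]] (det J = -13.5000).
Solving J·Δ = −F gives Δ = (-2.0833, -1.2500).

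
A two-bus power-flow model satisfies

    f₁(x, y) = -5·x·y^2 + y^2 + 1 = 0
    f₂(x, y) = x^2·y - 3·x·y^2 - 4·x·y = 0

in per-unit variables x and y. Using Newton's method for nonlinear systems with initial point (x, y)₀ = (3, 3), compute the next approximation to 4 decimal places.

(3.5431, 1.2210)

At (3, 3): F = (-125.0000, -90.0000).
Jacobian J = [[-5·y^2, -10·x·y + 2·y], [2·x·y - 3·y^2 - 4·y, x^2 - 6·x·y - 4·x]].
At the point, J = [[-45.0000, -84.0000], [-21.0000, -57.0000]] (det J = 801.0000).
Solving J·Δ = −F gives Δ = (0.5431, -1.7790).
Then the next iterate is (x, y)₁ = (3.5431, 1.2210).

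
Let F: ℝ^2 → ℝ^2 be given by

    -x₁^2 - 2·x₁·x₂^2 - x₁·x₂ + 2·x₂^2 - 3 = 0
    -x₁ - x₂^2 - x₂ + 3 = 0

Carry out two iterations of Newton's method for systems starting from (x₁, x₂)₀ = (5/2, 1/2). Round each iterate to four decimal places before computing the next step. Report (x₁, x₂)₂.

At (5/2, 1/2): F = (-11.2500, -0.2500).
Jacobian J = [[-2·x₁ - 2·x₂^2 - x₂, -4·x₁·x₂ - x₁ + 4·x₂], [-1, -2·x₂ - 1]].
At the point, J = [[-6.0000, -5.5000], [-1.0000, -2.0000]] (det J = 6.5000).
Solving J·Δ = −F gives Δ = (-3.2500, 1.5000).
Then the next iterate is (x₁, x₂)₁ = (-0.7500, 2.0000).
Round to (-0.7500, 2.0000) and repeat: F = (11.9375, -2.2500), J = [[-8.5000, 14.7500], [-1.0000, -5.0000]].
Δ = (0.4629, -0.5426), so (x₁, x₂)₂ = (-0.2871, 1.4574).

(-0.2871, 1.4574)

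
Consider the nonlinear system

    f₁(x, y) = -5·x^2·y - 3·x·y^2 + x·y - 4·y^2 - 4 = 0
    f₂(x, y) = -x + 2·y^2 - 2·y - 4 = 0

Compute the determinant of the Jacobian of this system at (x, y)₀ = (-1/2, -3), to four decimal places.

J = [[-10·x·y - 3·y^2 + y, -5·x^2 - 6·x·y + x - 8·y], [-1, 4·y - 2]].
At the point, J = [[-45.0000, 13.2500], [-1.0000, -14.0000]].
det J = 643.2500.

643.2500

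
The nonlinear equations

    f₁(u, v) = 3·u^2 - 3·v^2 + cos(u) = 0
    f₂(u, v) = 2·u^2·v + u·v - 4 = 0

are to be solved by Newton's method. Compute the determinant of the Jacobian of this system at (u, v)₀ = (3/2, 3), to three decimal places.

426.015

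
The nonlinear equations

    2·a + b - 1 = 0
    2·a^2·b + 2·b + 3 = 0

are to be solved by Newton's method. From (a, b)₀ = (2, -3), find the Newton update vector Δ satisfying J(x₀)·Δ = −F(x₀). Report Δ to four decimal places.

(-0.6136, 1.2273)

At (2, -3): F = (0.0000, -27.0000).
Jacobian J = [[2, 1], [4·a·b, 2·a^2 + 2]].
At the point, J = [[2.0000, 1.0000], [-24.0000, 10.0000]] (det J = 44.0000).
Solving J·Δ = −F gives Δ = (-0.6136, 1.2273).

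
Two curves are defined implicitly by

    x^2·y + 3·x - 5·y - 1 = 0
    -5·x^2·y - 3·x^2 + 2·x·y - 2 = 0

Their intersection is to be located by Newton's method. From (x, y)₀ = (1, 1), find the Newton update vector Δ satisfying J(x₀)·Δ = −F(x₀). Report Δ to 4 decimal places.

(-0.3662, -0.9577)

At (1, 1): F = (-2.0000, -8.0000).
Jacobian J = [[2·x·y + 3, x^2 - 5], [-10·x·y - 6·x + 2·y, -5·x^2 + 2·x]].
At the point, J = [[5.0000, -4.0000], [-14.0000, -3.0000]] (det J = -71.0000).
Solving J·Δ = −F gives Δ = (-0.3662, -0.9577).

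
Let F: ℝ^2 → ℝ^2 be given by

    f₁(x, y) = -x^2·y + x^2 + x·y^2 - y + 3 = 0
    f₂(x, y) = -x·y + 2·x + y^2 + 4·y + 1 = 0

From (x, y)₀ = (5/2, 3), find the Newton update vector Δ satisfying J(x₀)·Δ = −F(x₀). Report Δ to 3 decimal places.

At (5/2, 3): F = (10.000, 19.500).
Jacobian J = [[-2·x·y + 2·x + y^2, -x^2 + 2·x·y - 1], [-y + 2, -x + 2·y + 4]].
At the point, J = [[-1.000, 7.750], [-1.000, 7.500]] (det J = 0.250).
Solving J·Δ = −F gives Δ = (304.500, 38.000).

(304.500, 38.000)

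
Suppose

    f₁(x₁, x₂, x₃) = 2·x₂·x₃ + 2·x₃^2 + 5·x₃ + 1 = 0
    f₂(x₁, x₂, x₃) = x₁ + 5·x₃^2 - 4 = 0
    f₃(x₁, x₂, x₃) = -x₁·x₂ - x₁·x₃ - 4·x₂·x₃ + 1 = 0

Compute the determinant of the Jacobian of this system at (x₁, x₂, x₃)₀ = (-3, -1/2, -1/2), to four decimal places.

J = [[0, 2·x₃, 2·x₂ + 4·x₃ + 5], [1, 0, 10·x₃], [-x₂ - x₃, -x₁ - 4·x₃, -x₁ - 4·x₂]].
At the point, J = [[0.0000, -1.0000, 2.0000], [1.0000, 0.0000, -5.0000], [1.0000, 5.0000, 5.0000]].
det J = 20.0000.

20.0000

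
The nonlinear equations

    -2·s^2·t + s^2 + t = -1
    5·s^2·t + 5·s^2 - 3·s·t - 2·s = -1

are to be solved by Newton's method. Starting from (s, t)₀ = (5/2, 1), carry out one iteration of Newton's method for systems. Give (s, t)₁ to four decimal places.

(1.2823, 1.1599)

At (5/2, 1): F = (-4.2500, 51.0000).
Jacobian J = [[-4·s·t + 2·s, -2·s^2 + 1], [10·s·t + 10·s - 3·t - 2, 5·s^2 - 3·s]].
At the point, J = [[-5.0000, -11.5000], [45.0000, 23.7500]] (det J = 398.7500).
Solving J·Δ = −F gives Δ = (-1.2177, 0.1599).
Then the next iterate is (s, t)₁ = (1.2823, 1.1599).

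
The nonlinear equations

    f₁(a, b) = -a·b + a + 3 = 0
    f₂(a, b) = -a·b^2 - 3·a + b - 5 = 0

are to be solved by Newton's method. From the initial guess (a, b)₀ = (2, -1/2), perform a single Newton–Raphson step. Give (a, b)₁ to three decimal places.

(-1.000, 0.250)

At (2, -1/2): F = (6.000, -12.000).
Jacobian J = [[-b + 1, -a], [-b^2 - 3, -2·a·b + 1]].
At the point, J = [[1.500, -2.000], [-3.250, 3.000]] (det J = -2.000).
Solving J·Δ = −F gives Δ = (-3.000, 0.750).
Then the next iterate is (a, b)₁ = (-1.000, 0.250).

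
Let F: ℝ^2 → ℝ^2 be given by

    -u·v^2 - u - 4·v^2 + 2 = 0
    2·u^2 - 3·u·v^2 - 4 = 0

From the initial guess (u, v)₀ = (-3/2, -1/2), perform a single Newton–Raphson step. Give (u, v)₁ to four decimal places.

(-0.7444, -1.2722)

At (-3/2, -1/2): F = (2.8750, 1.6250).
Jacobian J = [[-v^2 - 1, -2·u·v - 8·v], [4·u - 3·v^2, -6·u·v]].
At the point, J = [[-1.2500, 2.5000], [-6.7500, -4.5000]] (det J = 22.5000).
Solving J·Δ = −F gives Δ = (0.7556, -0.7722).
Then the next iterate is (u, v)₁ = (-0.7444, -1.2722).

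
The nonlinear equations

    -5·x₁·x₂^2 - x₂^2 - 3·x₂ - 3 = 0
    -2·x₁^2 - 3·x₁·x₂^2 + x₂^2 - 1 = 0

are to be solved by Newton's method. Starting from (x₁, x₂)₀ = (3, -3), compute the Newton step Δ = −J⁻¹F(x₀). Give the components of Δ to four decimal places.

(-1.2536, 0.8773)

At (3, -3): F = (-138.0000, -91.0000).
Jacobian J = [[-5·x₂^2, -10·x₁·x₂ - 2·x₂ - 3], [-4·x₁ - 3·x₂^2, -6·x₁·x₂ + 2·x₂]].
At the point, J = [[-45.0000, 93.0000], [-39.0000, 48.0000]] (det J = 1467.0000).
Solving J·Δ = −F gives Δ = (-1.2536, 0.8773).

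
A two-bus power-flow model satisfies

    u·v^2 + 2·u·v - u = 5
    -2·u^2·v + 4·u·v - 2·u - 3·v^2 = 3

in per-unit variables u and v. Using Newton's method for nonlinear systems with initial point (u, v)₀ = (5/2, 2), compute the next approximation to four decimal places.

(0.7143, 2.0000)

At (5/2, 2): F = (12.5000, -25.0000).
Jacobian J = [[v^2 + 2·v - 1, 2·u·v + 2·u], [-4·u·v + 4·v - 2, -2·u^2 + 4·u - 6·v]].
At the point, J = [[7.0000, 15.0000], [-14.0000, -14.5000]] (det J = 108.5000).
Solving J·Δ = −F gives Δ = (-1.7857, 0.0000).
Then the next iterate is (u, v)₁ = (0.7143, 2.0000).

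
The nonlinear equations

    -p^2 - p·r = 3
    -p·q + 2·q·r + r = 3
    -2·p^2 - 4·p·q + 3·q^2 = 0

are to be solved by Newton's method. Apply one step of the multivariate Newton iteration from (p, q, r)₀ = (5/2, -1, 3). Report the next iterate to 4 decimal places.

(1.3539, -0.5390, -0.0325)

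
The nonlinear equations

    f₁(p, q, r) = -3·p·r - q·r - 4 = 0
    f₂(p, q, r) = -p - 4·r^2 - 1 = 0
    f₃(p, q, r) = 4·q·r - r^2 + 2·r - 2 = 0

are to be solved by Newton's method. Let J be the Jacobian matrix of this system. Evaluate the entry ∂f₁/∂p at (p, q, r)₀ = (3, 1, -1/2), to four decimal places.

∂f₁/∂p = -3·r.
At (3, 1, -1/2) this is 1.5000.

1.5000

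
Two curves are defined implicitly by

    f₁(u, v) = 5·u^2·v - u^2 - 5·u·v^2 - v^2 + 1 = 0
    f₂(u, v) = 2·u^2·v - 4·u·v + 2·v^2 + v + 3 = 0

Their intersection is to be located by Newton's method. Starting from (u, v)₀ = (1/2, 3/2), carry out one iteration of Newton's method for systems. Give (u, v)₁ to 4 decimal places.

(1.1230, 0.6125)

At (1/2, 3/2): F = (-5.2500, 6.7500).
Jacobian J = [[10·u·v - 2·u - 5·v^2, 5·u^2 - 10·u·v - 2·v], [4·u·v - 4·v, 2·u^2 - 4·u + 4·v + 1]].
At the point, J = [[-4.7500, -9.2500], [-3.0000, 5.5000]] (det J = -53.8750).
Solving J·Δ = −F gives Δ = (0.6230, -0.8875).
Then the next iterate is (u, v)₁ = (1.1230, 0.6125).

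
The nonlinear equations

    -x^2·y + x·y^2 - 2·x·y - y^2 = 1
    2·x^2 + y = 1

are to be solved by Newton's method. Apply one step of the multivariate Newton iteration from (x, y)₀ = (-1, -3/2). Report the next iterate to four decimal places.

(-0.8843, -0.5372)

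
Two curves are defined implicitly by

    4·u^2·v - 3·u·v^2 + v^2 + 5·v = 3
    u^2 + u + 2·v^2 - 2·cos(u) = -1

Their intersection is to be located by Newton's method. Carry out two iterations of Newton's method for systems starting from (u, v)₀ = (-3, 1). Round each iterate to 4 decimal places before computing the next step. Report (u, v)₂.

(-0.1611, 0.9727)

At (-3, 1): F = (48.0000, 10.979985).
Jacobian J = [[8·u·v - 3·v^2, 4·u^2 - 6·u·v + 2·v + 5], [2·u + 2·sin(u) + 1, 4·v]].
At the point, J = [[-27.0000, 61.0000], [-5.282240, 4.0000]] (det J = 214.216641).
Solving J·Δ = −F gives Δ = (2.2304, 0.2003).
Then the next iterate is (u, v)₁ = (-0.7696, 1.2003).
Round to (-0.7696, 1.2003) and repeat: F = (10.612229, 2.267746), J = [[-11.712167, 15.312242], [-1.930896, 4.8012]].
Δ = (0.6085, -0.2276), so (u, v)₂ = (-0.1611, 0.9727).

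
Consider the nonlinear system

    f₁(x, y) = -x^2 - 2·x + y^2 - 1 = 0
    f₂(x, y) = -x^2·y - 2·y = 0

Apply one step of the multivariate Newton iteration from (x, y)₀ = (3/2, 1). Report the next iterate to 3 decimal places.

At (3/2, 1): F = (-5.250, -4.250).
Jacobian J = [[-2·x - 2, 2·y], [-2·x·y, -x^2 - 2]].
At the point, J = [[-5.000, 2.000], [-3.000, -4.250]] (det J = 27.250).
Solving J·Δ = −F gives Δ = (-1.131, -0.202).
Then the next iterate is (x, y)₁ = (0.369, 0.798).

(0.369, 0.798)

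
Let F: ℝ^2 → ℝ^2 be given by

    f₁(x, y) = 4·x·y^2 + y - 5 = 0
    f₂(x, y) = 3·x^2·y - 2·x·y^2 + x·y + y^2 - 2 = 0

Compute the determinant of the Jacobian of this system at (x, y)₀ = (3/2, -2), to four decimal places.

-384.0000

J = [[4·y^2, 8·x·y + 1], [6·x·y - 2·y^2 + y, 3·x^2 - 4·x·y + x + 2·y]].
At the point, J = [[16.0000, -23.0000], [-28.0000, 16.2500]].
det J = -384.0000.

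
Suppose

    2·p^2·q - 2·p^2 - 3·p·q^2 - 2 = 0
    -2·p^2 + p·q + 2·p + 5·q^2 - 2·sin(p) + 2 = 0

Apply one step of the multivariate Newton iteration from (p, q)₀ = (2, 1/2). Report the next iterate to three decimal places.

At (2, 1/2): F = (-7.500, -1.56859).
Jacobian J = [[4·p·q - 4·p - 3·q^2, 2·p^2 - 6·p·q], [-4·p + q - 2·cos(p) + 2, p + 10·q]].
At the point, J = [[-4.750, 2.000], [-4.66771, 7.000]] (det J = -23.91459).
Solving J·Δ = −F gives Δ = (-2.064, -1.152).
Then the next iterate is (p, q)₁ = (-0.064, -0.652).

(-0.064, -0.652)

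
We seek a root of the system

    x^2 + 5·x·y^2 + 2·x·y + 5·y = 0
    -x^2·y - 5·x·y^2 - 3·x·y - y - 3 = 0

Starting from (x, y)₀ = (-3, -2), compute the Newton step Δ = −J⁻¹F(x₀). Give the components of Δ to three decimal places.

(0.532, 0.740)

At (-3, -2): F = (-49.000, 59.000).
Jacobian J = [[2·x + 5·y^2 + 2·y, 10·x·y + 2·x + 5], [-2·x·y - 5·y^2 - 3·y, -x^2 - 10·x·y - 3·x - 1]].
At the point, J = [[10.000, 59.000], [-26.000, -61.000]] (det J = 924.000).
Solving J·Δ = −F gives Δ = (0.532, 0.740).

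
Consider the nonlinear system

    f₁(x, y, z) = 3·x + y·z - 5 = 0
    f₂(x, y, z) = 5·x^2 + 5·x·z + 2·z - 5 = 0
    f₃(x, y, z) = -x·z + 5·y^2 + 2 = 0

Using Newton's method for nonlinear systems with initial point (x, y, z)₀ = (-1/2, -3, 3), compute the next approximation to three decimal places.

At (-1/2, -3, 3): F = (-15.500, -5.250, 48.500).
Jacobian J = [[3, z, y], [10·x + 5·z, 0, 5·x + 2], [-z, 10·y, -x]].
At the point, J = [[3.000, 3.000, -3.000], [10.000, 0.000, -0.500], [-3.000, -30.000, 0.500]] (det J = 844.500).
Solving J·Δ = −F gives Δ = (0.361, 1.526, -3.280).
Then the next iterate is (x, y, z)₁ = (-0.139, -1.474, -0.280).

(-0.139, -1.474, -0.280)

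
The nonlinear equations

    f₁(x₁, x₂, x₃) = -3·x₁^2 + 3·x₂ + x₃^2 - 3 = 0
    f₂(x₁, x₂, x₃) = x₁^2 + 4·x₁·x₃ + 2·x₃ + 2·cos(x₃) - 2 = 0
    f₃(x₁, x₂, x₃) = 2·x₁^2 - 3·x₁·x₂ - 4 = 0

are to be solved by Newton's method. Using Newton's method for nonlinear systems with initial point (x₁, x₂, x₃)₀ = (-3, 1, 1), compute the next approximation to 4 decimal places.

(-1.4996, 0.9451, 0.5789)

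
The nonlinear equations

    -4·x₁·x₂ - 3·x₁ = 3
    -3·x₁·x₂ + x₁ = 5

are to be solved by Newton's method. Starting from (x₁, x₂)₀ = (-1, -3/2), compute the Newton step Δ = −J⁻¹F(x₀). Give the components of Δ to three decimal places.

(1.846, 0.115)

At (-1, -3/2): F = (-6.000, -10.500).
Jacobian J = [[-4·x₂ - 3, -4·x₁], [-3·x₂ + 1, -3·x₁]].
At the point, J = [[3.000, 4.000], [5.500, 3.000]] (det J = -13.000).
Solving J·Δ = −F gives Δ = (1.846, 0.115).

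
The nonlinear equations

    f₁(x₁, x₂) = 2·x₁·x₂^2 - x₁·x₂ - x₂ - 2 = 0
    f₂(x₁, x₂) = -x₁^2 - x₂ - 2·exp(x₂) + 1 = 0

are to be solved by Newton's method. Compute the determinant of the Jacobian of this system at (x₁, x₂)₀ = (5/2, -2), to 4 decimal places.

J = [[2·x₂^2 - x₂, 4·x₁·x₂ - x₁ - 1], [-2·x₁, -2·exp(x₂) - 1]].
At the point, J = [[10.0000, -23.5000], [-5.0000, -1.270671]].
det J = -130.2067.

-130.2067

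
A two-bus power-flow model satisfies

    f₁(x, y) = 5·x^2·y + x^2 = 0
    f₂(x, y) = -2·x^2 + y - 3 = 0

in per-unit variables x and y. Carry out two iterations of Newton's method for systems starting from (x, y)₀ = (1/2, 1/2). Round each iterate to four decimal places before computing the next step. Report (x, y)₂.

At (1/2, 1/2): F = (0.8750, -3.0000).
Jacobian J = [[10·x·y + 2·x, 5·x^2], [-4·x, 1]].
At the point, J = [[3.5000, 1.2500], [-2.0000, 1.0000]] (det J = 6.0000).
Solving J·Δ = −F gives Δ = (-0.7708, 1.4583).
Then the next iterate is (x, y)₁ = (-0.2708, 1.9583).
Round to (-0.2708, 1.9583) and repeat: F = (0.791369, -1.188365), J = [[-5.844676, 0.366663], [1.0832, 1.0000]].
Δ = (0.1966, 0.9754), so (x, y)₂ = (-0.0742, 2.9337).

(-0.0742, 2.9337)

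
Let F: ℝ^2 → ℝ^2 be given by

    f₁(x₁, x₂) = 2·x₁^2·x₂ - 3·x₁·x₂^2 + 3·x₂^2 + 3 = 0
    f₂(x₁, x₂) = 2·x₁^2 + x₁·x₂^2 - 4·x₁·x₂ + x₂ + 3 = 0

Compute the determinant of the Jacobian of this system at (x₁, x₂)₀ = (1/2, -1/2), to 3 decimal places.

J = [[4·x₁·x₂ - 3·x₂^2, 2·x₁^2 - 6·x₁·x₂ + 6·x₂], [4·x₁ + x₂^2 - 4·x₂, 2·x₁·x₂ - 4·x₁ + 1]].
At the point, J = [[-1.750, -1.000], [4.250, -1.500]].
det J = 6.875.

6.875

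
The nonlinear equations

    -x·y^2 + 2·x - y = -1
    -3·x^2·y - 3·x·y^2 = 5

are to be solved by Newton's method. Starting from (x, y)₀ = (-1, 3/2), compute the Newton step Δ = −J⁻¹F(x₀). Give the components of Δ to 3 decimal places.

(0.667, 0.208)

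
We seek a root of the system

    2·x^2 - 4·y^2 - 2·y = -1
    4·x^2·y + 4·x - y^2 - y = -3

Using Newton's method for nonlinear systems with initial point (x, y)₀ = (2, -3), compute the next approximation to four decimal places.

(1.5555, -1.8838)

At (2, -3): F = (-21.0000, -43.0000).
Jacobian J = [[4·x, -8·y - 2], [8·x·y + 4, 4·x^2 - 2·y - 1]].
At the point, J = [[8.0000, 22.0000], [-44.0000, 21.0000]] (det J = 1136.0000).
Solving J·Δ = −F gives Δ = (-0.4445, 1.1162).
Then the next iterate is (x, y)₁ = (1.5555, -1.8838).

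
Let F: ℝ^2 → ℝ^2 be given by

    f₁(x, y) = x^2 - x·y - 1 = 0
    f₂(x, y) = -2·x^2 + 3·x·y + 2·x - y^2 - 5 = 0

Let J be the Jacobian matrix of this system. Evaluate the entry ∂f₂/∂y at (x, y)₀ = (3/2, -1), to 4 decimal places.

6.5000

∂f₂/∂y = 3·x - 2·y.
At (3/2, -1) this is 6.5000.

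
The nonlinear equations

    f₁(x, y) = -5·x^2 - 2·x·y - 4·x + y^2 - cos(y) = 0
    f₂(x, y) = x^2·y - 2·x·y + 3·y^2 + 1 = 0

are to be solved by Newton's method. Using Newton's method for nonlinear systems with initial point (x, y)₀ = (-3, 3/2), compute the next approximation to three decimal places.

(-1.771, 0.854)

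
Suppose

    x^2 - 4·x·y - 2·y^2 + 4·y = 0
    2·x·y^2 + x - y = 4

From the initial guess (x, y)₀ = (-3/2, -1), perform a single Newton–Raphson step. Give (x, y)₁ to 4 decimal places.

At (-3/2, -1): F = (-9.7500, -7.5000).
Jacobian J = [[2·x - 4·y, -4·x - 4·y + 4], [2·y^2 + 1, 4·x·y - 1]].
At the point, J = [[1.0000, 14.0000], [3.0000, 5.0000]] (det J = -37.0000).
Solving J·Δ = −F gives Δ = (1.5203, 0.5878).
Then the next iterate is (x, y)₁ = (0.0203, -0.4122).

(0.0203, -0.4122)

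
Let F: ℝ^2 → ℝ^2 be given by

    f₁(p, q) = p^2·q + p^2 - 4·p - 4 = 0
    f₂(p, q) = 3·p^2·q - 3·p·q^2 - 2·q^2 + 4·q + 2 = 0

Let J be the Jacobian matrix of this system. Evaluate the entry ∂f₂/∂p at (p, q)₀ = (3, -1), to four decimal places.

-21.0000

∂f₂/∂p = 6·p·q - 3·q^2.
At (3, -1) this is -21.0000.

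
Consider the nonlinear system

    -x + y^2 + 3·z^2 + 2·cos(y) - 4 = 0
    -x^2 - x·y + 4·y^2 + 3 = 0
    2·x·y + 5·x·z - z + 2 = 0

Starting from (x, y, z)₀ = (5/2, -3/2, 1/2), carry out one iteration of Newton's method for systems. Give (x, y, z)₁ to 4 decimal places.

(-13.3162, 2.9729, -2.1541)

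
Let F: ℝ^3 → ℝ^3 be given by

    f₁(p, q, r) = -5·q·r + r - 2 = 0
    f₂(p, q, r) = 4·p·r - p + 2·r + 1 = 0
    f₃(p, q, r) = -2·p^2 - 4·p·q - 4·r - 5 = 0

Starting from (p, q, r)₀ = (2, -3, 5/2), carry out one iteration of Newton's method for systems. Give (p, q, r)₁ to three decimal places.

(1.354, -2.288, 0.681)

At (2, -3, 5/2): F = (38.000, 24.000, 1.000).
Jacobian J = [[0, -5·r, -5·q + 1], [4·r - 1, 0, 4·p + 2], [-4·p - 4·q, -4·p, -4]].
At the point, J = [[0.000, -12.500, 16.000], [9.000, 0.000, 10.000], [4.000, -8.000, -4.000]] (det J = -2102.000).
Solving J·Δ = −F gives Δ = (-0.646, 0.712, -1.819).
Then the next iterate is (p, q, r)₁ = (1.354, -2.288, 0.681).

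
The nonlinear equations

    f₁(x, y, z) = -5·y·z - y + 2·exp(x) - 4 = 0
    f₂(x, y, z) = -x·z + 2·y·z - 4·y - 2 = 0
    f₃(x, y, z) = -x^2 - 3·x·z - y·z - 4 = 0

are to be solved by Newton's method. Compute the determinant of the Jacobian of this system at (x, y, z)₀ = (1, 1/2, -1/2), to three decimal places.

103.390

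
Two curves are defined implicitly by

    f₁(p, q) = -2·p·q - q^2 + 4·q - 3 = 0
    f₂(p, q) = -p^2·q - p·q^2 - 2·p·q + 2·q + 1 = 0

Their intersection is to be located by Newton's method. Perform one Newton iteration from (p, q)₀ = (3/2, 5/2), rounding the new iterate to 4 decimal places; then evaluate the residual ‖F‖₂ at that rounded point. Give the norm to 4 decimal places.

3.3337

At (3/2, 5/2): F = (-6.7500, -16.5000).
Jacobian J = [[-2·q, -2·p - 2·q + 4], [-2·p·q - q^2 - 2·q, -p^2 - 2·p·q - 2·p + 2]].
At the point, J = [[-5.0000, -4.0000], [-18.7500, -10.7500]] (det J = -21.2500).
Solving J·Δ = −F gives Δ = (0.3088, -2.0735).
Then the next iterate is (p, q)₁ = (1.8088, 0.4265).
Re-evaluating at (1.8088, 0.4265): F = (-3.018809, -1.414336), so ‖F‖₂ = 3.3337.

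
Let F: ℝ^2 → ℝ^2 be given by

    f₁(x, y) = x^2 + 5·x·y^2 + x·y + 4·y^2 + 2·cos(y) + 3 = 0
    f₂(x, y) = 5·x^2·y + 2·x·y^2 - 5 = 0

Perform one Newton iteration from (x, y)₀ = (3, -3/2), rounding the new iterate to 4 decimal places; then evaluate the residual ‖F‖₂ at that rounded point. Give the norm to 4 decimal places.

24.8864

At (3, -3/2): F = (50.391474, -59.0000).
Jacobian J = [[2·x + 5·y^2 + y, 10·x·y + x + 8·y - 2·sin(y)], [10·x·y + 2·y^2, 5·x^2 + 4·x·y]].
At the point, J = [[15.7500, -52.005010], [-40.5000, 27.0000]] (det J = -1680.952906).
Solving J·Δ = −F gives Δ = (-1.0159, 0.6613).
Then the next iterate is (x, y)₁ = (1.9841, -0.8387).
Re-evaluating at (1.9841, -0.8387): F = (16.401375, -18.717051), so ‖F‖₂ = 24.8864.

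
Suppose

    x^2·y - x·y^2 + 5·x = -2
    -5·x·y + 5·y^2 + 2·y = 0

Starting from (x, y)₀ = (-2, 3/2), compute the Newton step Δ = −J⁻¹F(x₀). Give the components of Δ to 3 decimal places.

At (-2, 3/2): F = (2.500, 29.250).
Jacobian J = [[2·x·y - y^2 + 5, x^2 - 2·x·y], [-5·y, -5·x + 10·y + 2]].
At the point, J = [[-3.250, 10.000], [-7.500, 27.000]] (det J = -12.750).
Solving J·Δ = −F gives Δ = (-17.647, -5.985).

(-17.647, -5.985)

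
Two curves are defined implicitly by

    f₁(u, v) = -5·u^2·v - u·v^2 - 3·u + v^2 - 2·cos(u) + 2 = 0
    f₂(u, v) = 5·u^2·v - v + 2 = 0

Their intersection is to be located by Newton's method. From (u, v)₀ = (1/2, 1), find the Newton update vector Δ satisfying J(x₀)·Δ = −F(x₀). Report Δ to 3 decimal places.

At (1/2, 1): F = (-2.00517, 2.250).
Jacobian J = [[-10·u·v - v^2 + 2·sin(u) - 3, -5·u^2 - 2·u·v + 2·v], [10·u·v, 5·u^2 - 1]].
At the point, J = [[-8.04115, -0.250], [5.000, 0.250]] (det J = -0.76029).
Solving J·Δ = −F gives Δ = (0.081, -10.610).

(0.081, -10.610)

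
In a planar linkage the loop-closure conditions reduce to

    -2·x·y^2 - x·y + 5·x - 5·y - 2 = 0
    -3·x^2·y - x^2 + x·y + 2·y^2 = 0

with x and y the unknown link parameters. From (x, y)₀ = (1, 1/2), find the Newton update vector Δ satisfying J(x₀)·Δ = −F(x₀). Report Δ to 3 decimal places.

At (1, 1/2): F = (-0.500, -1.500).
Jacobian J = [[-2·y^2 - y + 5, -4·x·y - x - 5], [-6·x·y - 2·x + y, -3·x^2 + x + 4·y]].
At the point, J = [[4.000, -8.000], [-4.500, 0.000]] (det J = -36.000).
Solving J·Δ = −F gives Δ = (-0.333, -0.229).

(-0.333, -0.229)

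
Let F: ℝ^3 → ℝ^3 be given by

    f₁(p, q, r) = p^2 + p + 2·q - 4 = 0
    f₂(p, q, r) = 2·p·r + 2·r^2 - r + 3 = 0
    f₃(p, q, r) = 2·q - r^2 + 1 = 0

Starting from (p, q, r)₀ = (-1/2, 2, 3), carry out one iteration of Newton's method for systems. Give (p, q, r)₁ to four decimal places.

(-1.9583, 2.1250, 2.3750)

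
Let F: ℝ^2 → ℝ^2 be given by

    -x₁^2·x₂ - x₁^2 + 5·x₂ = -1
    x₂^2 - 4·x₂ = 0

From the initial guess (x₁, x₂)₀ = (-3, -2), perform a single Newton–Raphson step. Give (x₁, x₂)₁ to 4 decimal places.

(-4.0000, -0.5000)

At (-3, -2): F = (0.0000, 12.0000).
Jacobian J = [[-2·x₁·x₂ - 2·x₁, -x₁^2 + 5], [0, 2·x₂ - 4]].
At the point, J = [[-6.0000, -4.0000], [0.0000, -8.0000]] (det J = 48.0000).
Solving J·Δ = −F gives Δ = (-1.0000, 1.5000).
Then the next iterate is (x₁, x₂)₁ = (-4.0000, -0.5000).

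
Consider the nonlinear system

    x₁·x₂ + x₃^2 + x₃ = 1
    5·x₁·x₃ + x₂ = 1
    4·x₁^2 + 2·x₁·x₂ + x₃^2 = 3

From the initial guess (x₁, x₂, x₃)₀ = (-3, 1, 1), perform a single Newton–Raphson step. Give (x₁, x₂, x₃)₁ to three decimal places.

(-1.571, 0.235, 0.425)

At (-3, 1, 1): F = (-2.000, -15.000, 28.000).
Jacobian J = [[x₂, x₁, 2·x₃ + 1], [5·x₃, 1, 5·x₁], [8·x₁ + 2·x₂, 2·x₁, 2·x₃]].
At the point, J = [[1.000, -3.000, 3.000], [5.000, 1.000, -15.000], [-22.000, -6.000, 2.000]] (det J = -1072.000).
Solving J·Δ = −F gives Δ = (1.429, -0.765, -0.575).
Then the next iterate is (x₁, x₂, x₃)₁ = (-1.571, 0.235, 0.425).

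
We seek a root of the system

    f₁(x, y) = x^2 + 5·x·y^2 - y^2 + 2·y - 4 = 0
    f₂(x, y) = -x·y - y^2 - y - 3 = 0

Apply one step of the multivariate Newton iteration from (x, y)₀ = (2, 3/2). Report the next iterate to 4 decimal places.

(4.9844, -0.8711)

At (2, 3/2): F = (23.2500, -9.7500).
Jacobian J = [[2·x + 5·y^2, 10·x·y - 2·y + 2], [-y, -x - 2·y - 1]].
At the point, J = [[15.2500, 29.0000], [-1.5000, -6.0000]] (det J = -48.0000).
Solving J·Δ = −F gives Δ = (2.9844, -2.3711).
Then the next iterate is (x, y)₁ = (4.9844, -0.8711).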